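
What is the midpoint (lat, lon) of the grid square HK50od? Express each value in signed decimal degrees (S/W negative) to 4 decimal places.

Field H=7, K=10: +7·20° lon, +10·10° lat → SW at lon -40°, lat 10°.
Square 5, 0: +5·2° lon, +0·1° lat → SW at lon -30°, lat 10°.
Subsquare o=14, d=3: +14·0.0833333° lon, +3·0.0416667° lat → SW at lon -28.8333°, lat 10.125°.
Cell spans 0.0833333° lon × 0.0416667° lat. Centre is SW corner plus half of each.
latitude 10.1458, longitude -28.7917.

10.1458, -28.7917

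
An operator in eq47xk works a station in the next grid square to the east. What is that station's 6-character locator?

EQ57ak

Longitude subsquare x = 23; +1 → 24, wraps to 0 = a, carry into square.
Longitude square 4; +1 → 5.
The latitude characters are unchanged.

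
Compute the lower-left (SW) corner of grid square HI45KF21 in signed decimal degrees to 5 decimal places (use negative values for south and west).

-4.78750, -31.15000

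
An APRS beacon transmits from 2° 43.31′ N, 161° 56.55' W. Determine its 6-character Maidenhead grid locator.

AJ92ar

Offset from 180°W / 90°S: lon 18.0575°, lat 92.7218°.
Field: lon ⌊18.0575/20⌋ = 0 → A; lat ⌊92.7218/10⌋ = 9 → J.
Square: lon ⌊18.0575/2⌋ = 9; lat ⌊2.7218/1⌋ = 2.
Subsquare: lon ⌊0.0575/0.0833333⌋ = 0 → a; lat ⌊0.7218/0.0416667⌋ = 17 → r.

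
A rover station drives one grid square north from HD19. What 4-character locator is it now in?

Latitude square 9; +1 → 10, wraps to 0, carry into field.
Latitude field D = 3; +1 → 4 = E.
The longitude characters are unchanged.

HE10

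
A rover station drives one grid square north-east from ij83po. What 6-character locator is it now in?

IJ83qp

Longitude subsquare p = 15; +1 → 16 = q.
Latitude subsquare o = 14; +1 → 15 = p.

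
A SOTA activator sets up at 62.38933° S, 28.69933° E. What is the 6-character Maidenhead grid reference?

Add 180° to longitude and 90° to latitude: 208.6993, 27.6107.
Field: lon ⌊208.6993/20⌋ = 10 → K; lat ⌊27.6107/10⌋ = 2 → C.
Square: lon ⌊8.6993/2⌋ = 4; lat ⌊7.6107/1⌋ = 7.
Subsquare: lon ⌊0.6993/0.0833333⌋ = 8 → i; lat ⌊0.6107/0.0416667⌋ = 14 → o.

KC47io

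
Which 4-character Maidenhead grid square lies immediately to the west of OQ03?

Longitude square 0; −1 → -1, wraps to 9, carry into field.
Longitude field O = 14; −1 → 13 = N.
The latitude characters are unchanged.

NQ93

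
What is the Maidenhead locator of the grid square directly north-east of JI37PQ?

JI37qr

Longitude subsquare p = 15; +1 → 16 = q.
Latitude subsquare q = 16; +1 → 17 = r.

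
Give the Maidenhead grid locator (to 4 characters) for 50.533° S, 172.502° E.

RD69

Offset from 180°W / 90°S: lon 352.50°, lat 39.47°.
Field (20°×10°, letters A–R): lon ⌊352.50/20⌋ = 17 → R; lat ⌊39.47/10⌋ = 3 → D.
Square (2°×1°, digits 0–9): lon ⌊12.50/2⌋ = 6; lat ⌊9.47/1⌋ = 9.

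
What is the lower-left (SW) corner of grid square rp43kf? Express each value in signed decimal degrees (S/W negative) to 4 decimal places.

63.2083, 168.8333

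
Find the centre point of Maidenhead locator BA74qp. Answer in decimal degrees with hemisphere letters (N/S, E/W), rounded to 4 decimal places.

Field B=1, A=0: +1·20° lon, +0·10° lat → SW at lon -160°, lat -90°.
Square 7, 4: +7·2° lon, +4·1° lat → SW at lon -146°, lat -86°.
Subsquare q=16, p=15: +16·0.0833333° lon, +15·0.0416667° lat → SW at lon -144.667°, lat -85.375°.
Cell spans 0.0833333° lon × 0.0416667° lat. Centre is SW corner plus half of each.
latitude 85.3542° S, longitude 144.6250° W.

85.3542° S, 144.6250° W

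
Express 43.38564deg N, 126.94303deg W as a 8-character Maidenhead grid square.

Add 180° to longitude and 90° to latitude: 53.05697, 133.38564.
Field: 53.05697/20 → 2 → C, 133.38564/10 → 13 → N; chars CN.
Square: 13.05697/2 → 6, 3.38564/1 → 3; chars 63.
Subsquare: 1.05697/0.0833333 → 12 → m, 0.38564/0.0416667 → 9 → j; chars mj.
Extended square: 0.05697/0.00833333 → 6, 0.01064/0.00416667 → 2; chars 62.

CN63mj62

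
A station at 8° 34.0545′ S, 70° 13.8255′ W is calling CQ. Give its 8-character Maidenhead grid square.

Offset from 180°W / 90°S: lon 109.76958°, lat 81.43242°.
Field: 109.76958/20 → 5 → F, 81.43242/10 → 8 → I; chars FI.
Square: 9.76958/2 → 4, 1.43242/1 → 1; chars 41.
Subsquare: 1.76958/0.0833333 → 21 → v, 0.43242/0.0416667 → 10 → k; chars vk.
Extended square: 0.01958/0.00833333 → 2, 0.01576/0.00416667 → 3; chars 23.

FI41vk23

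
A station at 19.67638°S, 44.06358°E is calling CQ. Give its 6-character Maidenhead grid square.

Add 180° to longitude and 90° to latitude: 224.0636, 70.3236.
Field: 224.0636/20 → 11 → L, 70.3236/10 → 7 → H; chars LH.
Square: 4.0636/2 → 2, 0.3236/1 → 0; chars 20.
Subsquare: 0.0636/0.0833333 → 0 → a, 0.3236/0.0416667 → 7 → h; chars ah.

LH20ah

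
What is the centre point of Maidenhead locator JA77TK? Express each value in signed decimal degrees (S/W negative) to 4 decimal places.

Field J=9, A=0: +9·20° lon, +0·10° lat → SW at lon 0°, lat -90°.
Square 7, 7: +7·2° lon, +7·1° lat → SW at lon 14°, lat -83°.
Subsquare t=19, k=10: +19·0.0833333° lon, +10·0.0416667° lat → SW at lon 15.5833°, lat -82.5833°.
Cell spans 0.0833333° lon × 0.0416667° lat. Centre is SW corner plus half of each.
latitude -82.5625, longitude 15.6250.

-82.5625, 15.6250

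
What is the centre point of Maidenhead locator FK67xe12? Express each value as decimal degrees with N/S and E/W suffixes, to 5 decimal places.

17.17708° N, 66.07083° W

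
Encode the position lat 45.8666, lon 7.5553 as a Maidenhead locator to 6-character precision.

JN35su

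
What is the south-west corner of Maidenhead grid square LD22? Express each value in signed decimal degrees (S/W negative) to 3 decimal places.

-58.000, 44.000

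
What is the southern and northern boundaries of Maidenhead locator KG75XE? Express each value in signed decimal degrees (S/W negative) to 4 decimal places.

Field K=10, G=6: +10·20° lon, +6·10° lat → SW at lon 20°, lat -30°.
Square 7, 5: +7·2° lon, +5·1° lat → SW at lon 34°, lat -25°.
Subsquare x=23, e=4: +23·0.0833333° lon, +4·0.0416667° lat → SW at lon 35.9167°, lat -24.8333°.
Cell spans 0.0833333° lon × 0.0416667° lat.
south -24.8333, north -24.7917.

-24.8333, -24.7917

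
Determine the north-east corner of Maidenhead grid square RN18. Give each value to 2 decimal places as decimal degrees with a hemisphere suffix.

Field R=17, N=13: +17·20° lon, +13·10° lat → SW at lon 160°, lat 40°.
Square 1, 8: +1·2° lon, +8·1° lat → SW at lon 162°, lat 48°.
Cell spans 2° lon × 1° lat. NE corner is SW corner plus one full cell.
latitude 49.00° N, longitude 164.00° E.

49.00° N, 164.00° E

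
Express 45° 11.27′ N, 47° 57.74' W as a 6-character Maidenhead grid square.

Offset from 180°W / 90°S: lon 132.0377°, lat 135.1878°.
Field (20°×10°, letters A–R): 132.0377/20 → 6 → G, 135.1878/10 → 13 → N; chars GN.
Square (2°×1°, digits 0–9): 12.0377/2 → 6, 5.1878/1 → 5; chars 65.
Subsquare (5′×2.5′, letters a–x): 0.0377/0.0833333 → 0 → a, 0.1878/0.0416667 → 4 → e; chars ae.

GN65ae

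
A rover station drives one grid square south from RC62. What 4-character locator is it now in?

RC61

Latitude square 2; −1 → 1.
The longitude characters are unchanged.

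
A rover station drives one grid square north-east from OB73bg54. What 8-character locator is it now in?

OB73bg65

Longitude extended square 5; +1 → 6.
Latitude extended square 4; +1 → 5.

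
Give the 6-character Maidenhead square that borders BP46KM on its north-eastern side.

BP46ln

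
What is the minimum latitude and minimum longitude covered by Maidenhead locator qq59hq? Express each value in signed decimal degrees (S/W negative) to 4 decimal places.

79.6667, 150.5833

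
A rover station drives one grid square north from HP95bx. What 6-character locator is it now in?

Latitude subsquare x = 23; +1 → 24, wraps to 0 = a, carry into square.
Latitude square 5; +1 → 6.
The longitude characters are unchanged.

HP96ba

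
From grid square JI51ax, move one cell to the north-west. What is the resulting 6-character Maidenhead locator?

JI42xa

Longitude subsquare a = 0; −1 → -1, wraps to 23 = x, carry into square.
Longitude square 5; −1 → 4.
Latitude subsquare x = 23; +1 → 24, wraps to 0 = a, carry into square.
Latitude square 1; +1 → 2.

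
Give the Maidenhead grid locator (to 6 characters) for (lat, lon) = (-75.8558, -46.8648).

GB64nd

Offset from 180°W / 90°S: lon 133.1352°, lat 14.1442°.
Field: 133.1352/20 → 6 → G, 14.1442/10 → 1 → B; chars GB.
Square: 13.1352/2 → 6, 4.1442/1 → 4; chars 64.
Subsquare: 1.1352/0.0833333 → 13 → n, 0.1442/0.0416667 → 3 → d; chars nd.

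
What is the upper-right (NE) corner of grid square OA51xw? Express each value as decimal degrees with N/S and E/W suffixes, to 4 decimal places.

88.0417° S, 112.0000° E

Field O=14, A=0: +14·20° lon, +0·10° lat → SW at lon 100°, lat -90°.
Square 5, 1: +5·2° lon, +1·1° lat → SW at lon 110°, lat -89°.
Subsquare x=23, w=22: +23·0.0833333° lon, +22·0.0416667° lat → SW at lon 111.917°, lat -88.0833°.
Cell spans 0.0833333° lon × 0.0416667° lat. NE corner is SW corner plus one full cell.
latitude 88.0417° S, longitude 112.0000° E.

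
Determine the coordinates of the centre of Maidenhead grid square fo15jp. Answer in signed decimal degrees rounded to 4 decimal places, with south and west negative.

Field F=5, O=14: +5·20° lon, +14·10° lat → SW at lon -80°, lat 50°.
Square 1, 5: +1·2° lon, +5·1° lat → SW at lon -78°, lat 55°.
Subsquare j=9, p=15: +9·0.0833333° lon, +15·0.0416667° lat → SW at lon -77.25°, lat 55.625°.
Cell spans 0.0833333° lon × 0.0416667° lat. Centre is SW corner plus half of each.
latitude 55.6458, longitude -77.2083.

55.6458, -77.2083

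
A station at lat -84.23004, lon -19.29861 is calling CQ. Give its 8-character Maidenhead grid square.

Offset from 180°W / 90°S: lon 160.70139°, lat 5.76996°.
Field: 160.70139/20 → 8 → I, 5.76996/10 → 0 → A; chars IA.
Square: 0.70139/2 → 0, 5.76996/1 → 5; chars 05.
Subsquare: 0.70139/0.0833333 → 8 → i, 0.76996/0.0416667 → 18 → s; chars is.
Extended square: 0.03472/0.00833333 → 4, 0.01996/0.00416667 → 4; chars 44.

IA05is44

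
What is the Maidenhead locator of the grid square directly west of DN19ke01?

Longitude extended square 0; −1 → -1, wraps to 9, carry into subsquare.
Longitude subsquare k = 10; −1 → 9 = j.
The latitude characters are unchanged.

DN19je91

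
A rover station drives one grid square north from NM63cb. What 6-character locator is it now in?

Latitude subsquare b = 1; +1 → 2 = c.
The longitude characters are unchanged.

NM63cc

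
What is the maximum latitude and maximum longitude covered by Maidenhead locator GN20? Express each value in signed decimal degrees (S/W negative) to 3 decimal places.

Field G=6, N=13: +6·20° lon, +13·10° lat → SW at lon -60°, lat 40°.
Square 2, 0: +2·2° lon, +0·1° lat → SW at lon -56°, lat 40°.
Cell spans 2° lon × 1° lat. NE corner is SW corner plus one full cell.
latitude 41.000, longitude -54.000.

41.000, -54.000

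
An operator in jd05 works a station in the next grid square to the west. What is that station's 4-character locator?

ID95

Longitude square 0; −1 → -1, wraps to 9, carry into field.
Longitude field J = 9; −1 → 8 = I.
The latitude characters are unchanged.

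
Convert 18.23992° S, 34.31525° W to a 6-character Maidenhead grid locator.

Shift to the Maidenhead origin (180°W, 90°S): lon 145.6848, lat 71.7601.
Field: 145.6848/20 → 7 → H, 71.7601/10 → 7 → H; chars HH.
Square: 5.6848/2 → 2, 1.7601/1 → 1; chars 21.
Subsquare: 1.6848/0.0833333 → 20 → u, 0.7601/0.0416667 → 18 → s; chars us.

HH21us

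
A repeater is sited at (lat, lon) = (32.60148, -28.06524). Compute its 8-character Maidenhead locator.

HM52xo24

Add 180° to longitude and 90° to latitude: 151.93476, 122.60148.
Field: lon ⌊151.93476/20⌋ = 7 → H; lat ⌊122.60148/10⌋ = 12 → M.
Square: lon ⌊11.93476/2⌋ = 5; lat ⌊2.60148/1⌋ = 2.
Subsquare: lon ⌊1.93476/0.0833333⌋ = 23 → x; lat ⌊0.60148/0.0416667⌋ = 14 → o.
Extended square: lon ⌊0.01809/0.00833333⌋ = 2; lat ⌊0.01815/0.00416667⌋ = 4.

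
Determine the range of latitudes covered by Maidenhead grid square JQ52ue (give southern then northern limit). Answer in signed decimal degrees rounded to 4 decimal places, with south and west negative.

Field J=9, Q=16: +9·20° lon, +16·10° lat → SW at lon 0°, lat 70°.
Square 5, 2: +5·2° lon, +2·1° lat → SW at lon 10°, lat 72°.
Subsquare u=20, e=4: +20·0.0833333° lon, +4·0.0416667° lat → SW at lon 11.6667°, lat 72.1667°.
Cell spans 0.0833333° lon × 0.0416667° lat.
south 72.1667, north 72.2083.

72.1667, 72.2083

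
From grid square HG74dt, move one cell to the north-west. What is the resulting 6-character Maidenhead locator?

HG74cu

Longitude subsquare d = 3; −1 → 2 = c.
Latitude subsquare t = 19; +1 → 20 = u.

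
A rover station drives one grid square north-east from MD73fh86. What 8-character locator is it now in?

MD73fh97

Longitude extended square 8; +1 → 9.
Latitude extended square 6; +1 → 7.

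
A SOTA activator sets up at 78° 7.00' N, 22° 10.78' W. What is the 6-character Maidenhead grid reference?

HQ88vc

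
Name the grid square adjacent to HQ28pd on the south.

HQ28pc

Latitude subsquare d = 3; −1 → 2 = c.
The longitude characters are unchanged.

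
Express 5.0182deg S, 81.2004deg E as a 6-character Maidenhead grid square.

Add 180° to longitude and 90° to latitude: 261.2004, 84.9818.
Field: lon ⌊261.2004/20⌋ = 13 → N; lat ⌊84.9818/10⌋ = 8 → I.
Square: lon ⌊1.2004/2⌋ = 0; lat ⌊4.9818/1⌋ = 4.
Subsquare: lon ⌊1.2004/0.0833333⌋ = 14 → o; lat ⌊0.9818/0.0416667⌋ = 23 → x.

NI04ox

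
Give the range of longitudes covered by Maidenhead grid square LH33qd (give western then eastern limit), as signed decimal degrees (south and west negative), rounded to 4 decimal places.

Field L=11, H=7: +11·20° lon, +7·10° lat → SW at lon 40°, lat -20°.
Square 3, 3: +3·2° lon, +3·1° lat → SW at lon 46°, lat -17°.
Subsquare q=16, d=3: +16·0.0833333° lon, +3·0.0416667° lat → SW at lon 47.3333°, lat -16.875°.
Cell spans 0.0833333° lon × 0.0416667° lat.
west 47.3333, east 47.4167.

47.3333, 47.4167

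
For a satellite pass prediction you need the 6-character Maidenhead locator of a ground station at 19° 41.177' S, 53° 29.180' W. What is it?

Offset from 180°W / 90°S: lon 126.5137°, lat 70.3137°.
Field (20°×10°, letters A–R): 126.5137/20 → 6 → G, 70.3137/10 → 7 → H; chars GH.
Square (2°×1°, digits 0–9): 6.5137/2 → 3, 0.3137/1 → 0; chars 30.
Subsquare (5′×2.5′, letters a–x): 0.5137/0.0833333 → 6 → g, 0.3137/0.0416667 → 7 → h; chars gh.

GH30gh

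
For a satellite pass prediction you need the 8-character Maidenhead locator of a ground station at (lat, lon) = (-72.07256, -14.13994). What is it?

Offset from 180°W / 90°S: lon 165.86006°, lat 17.92744°.
Field: 165.86006/20 → 8 → I, 17.92744/10 → 1 → B; chars IB.
Square: 5.86006/2 → 2, 7.92744/1 → 7; chars 27.
Subsquare: 1.86006/0.0833333 → 22 → w, 0.92744/0.0416667 → 22 → w; chars ww.
Extended square: 0.02673/0.00833333 → 3, 0.01077/0.00416667 → 2; chars 32.

IB27ww32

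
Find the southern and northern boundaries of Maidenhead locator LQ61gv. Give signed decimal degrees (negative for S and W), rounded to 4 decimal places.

Field L=11, Q=16: +11·20° lon, +16·10° lat → SW at lon 40°, lat 70°.
Square 6, 1: +6·2° lon, +1·1° lat → SW at lon 52°, lat 71°.
Subsquare g=6, v=21: +6·0.0833333° lon, +21·0.0416667° lat → SW at lon 52.5°, lat 71.875°.
Cell spans 0.0833333° lon × 0.0416667° lat.
south 71.8750, north 71.9167.

71.8750, 71.9167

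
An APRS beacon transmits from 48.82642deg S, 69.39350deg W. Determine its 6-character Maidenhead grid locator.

FE51he

Shift to the Maidenhead origin (180°W, 90°S): lon 110.6065, lat 41.1736.
Field: 110.6065/20 → 5 → F, 41.1736/10 → 4 → E; chars FE.
Square: 10.6065/2 → 5, 1.1736/1 → 1; chars 51.
Subsquare: 0.6065/0.0833333 → 7 → h, 0.1736/0.0416667 → 4 → e; chars he.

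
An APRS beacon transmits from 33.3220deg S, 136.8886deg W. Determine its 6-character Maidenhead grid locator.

Shift to the Maidenhead origin (180°W, 90°S): lon 43.1114, lat 56.6780.
Field: 43.1114/20 → 2 → C, 56.6780/10 → 5 → F; chars CF.
Square: 3.1114/2 → 1, 6.6780/1 → 6; chars 16.
Subsquare: 1.1114/0.0833333 → 13 → n, 0.6780/0.0416667 → 16 → q; chars nq.

CF16nq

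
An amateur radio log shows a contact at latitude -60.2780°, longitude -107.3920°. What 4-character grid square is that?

Shift to the Maidenhead origin (180°W, 90°S): lon 72.61, lat 29.72.
Field (20°×10°, letters A–R): lon ⌊72.61/20⌋ = 3 → D; lat ⌊29.72/10⌋ = 2 → C.
Square (2°×1°, digits 0–9): lon ⌊12.61/2⌋ = 6; lat ⌊9.72/1⌋ = 9.

DC69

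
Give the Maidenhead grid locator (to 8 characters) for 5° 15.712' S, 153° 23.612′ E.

QI64qr77

Add 180° to longitude and 90° to latitude: 333.39353, 84.73813.
Field: lon ⌊333.39353/20⌋ = 16 → Q; lat ⌊84.73813/10⌋ = 8 → I.
Square: lon ⌊13.39353/2⌋ = 6; lat ⌊4.73813/1⌋ = 4.
Subsquare: lon ⌊1.39353/0.0833333⌋ = 16 → q; lat ⌊0.73813/0.0416667⌋ = 17 → r.
Extended square: lon ⌊0.06020/0.00833333⌋ = 7; lat ⌊0.02980/0.00416667⌋ = 7.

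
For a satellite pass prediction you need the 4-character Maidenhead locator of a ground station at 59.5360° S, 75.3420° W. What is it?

FD20

Add 180° to longitude and 90° to latitude: 104.66, 30.46.
Field: 104.66/20 → 5 → F, 30.46/10 → 3 → D; chars FD.
Square: 4.66/2 → 2, 0.46/1 → 0; chars 20.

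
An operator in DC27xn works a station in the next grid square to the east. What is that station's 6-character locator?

DC37an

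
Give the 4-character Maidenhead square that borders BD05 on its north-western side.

Longitude square 0; −1 → -1, wraps to 9, carry into field.
Longitude field B = 1; −1 → 0 = A.
Latitude square 5; +1 → 6.

AD96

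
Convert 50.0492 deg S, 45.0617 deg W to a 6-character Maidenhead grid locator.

GD79lw

Shift to the Maidenhead origin (180°W, 90°S): lon 134.9383, lat 39.9508.
Field (20°×10°, letters A–R): lon ⌊134.9383/20⌋ = 6 → G; lat ⌊39.9508/10⌋ = 3 → D.
Square (2°×1°, digits 0–9): lon ⌊14.9383/2⌋ = 7; lat ⌊9.9508/1⌋ = 9.
Subsquare (5′×2.5′, letters a–x): lon ⌊0.9383/0.0833333⌋ = 11 → l; lat ⌊0.9508/0.0416667⌋ = 22 → w.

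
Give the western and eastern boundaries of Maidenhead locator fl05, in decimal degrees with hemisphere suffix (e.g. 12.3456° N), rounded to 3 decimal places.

Field F=5, L=11: +5·20° lon, +11·10° lat → SW at lon -80°, lat 20°.
Square 0, 5: +0·2° lon, +5·1° lat → SW at lon -80°, lat 25°.
Cell spans 2° lon × 1° lat.
west 80.000° W, east 78.000° W.

80.000° W, 78.000° W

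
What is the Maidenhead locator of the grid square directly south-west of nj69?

Longitude square 6; −1 → 5.
Latitude square 9; −1 → 8.

NJ58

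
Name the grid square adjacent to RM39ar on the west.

RM29xr

Longitude subsquare a = 0; −1 → -1, wraps to 23 = x, carry into square.
Longitude square 3; −1 → 2.
The latitude characters are unchanged.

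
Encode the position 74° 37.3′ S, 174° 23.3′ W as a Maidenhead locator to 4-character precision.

Shift to the Maidenhead origin (180°W, 90°S): lon 5.61, lat 15.38.
Field: lon ⌊5.61/20⌋ = 0 → A; lat ⌊15.38/10⌋ = 1 → B.
Square: lon ⌊5.61/2⌋ = 2; lat ⌊5.38/1⌋ = 5.

AB25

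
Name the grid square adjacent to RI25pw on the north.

RI25px

Latitude subsquare w = 22; +1 → 23 = x.
The longitude characters are unchanged.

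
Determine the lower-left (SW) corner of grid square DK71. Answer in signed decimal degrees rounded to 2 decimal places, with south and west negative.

Field D=3, K=10: +3·20° lon, +10·10° lat → SW at lon -120°, lat 10°.
Square 7, 1: +7·2° lon, +1·1° lat → SW at lon -106°, lat 11°.
latitude 11.00, longitude -106.00.

11.00, -106.00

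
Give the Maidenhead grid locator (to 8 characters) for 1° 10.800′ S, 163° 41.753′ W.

AI88dt66

Shift to the Maidenhead origin (180°W, 90°S): lon 16.30412, lat 88.82000.
Field: lon ⌊16.30412/20⌋ = 0 → A; lat ⌊88.82000/10⌋ = 8 → I.
Square: lon ⌊16.30412/2⌋ = 8; lat ⌊8.82000/1⌋ = 8.
Subsquare: lon ⌊0.30412/0.0833333⌋ = 3 → d; lat ⌊0.82000/0.0416667⌋ = 19 → t.
Extended square: lon ⌊0.05412/0.00833333⌋ = 6; lat ⌊0.02833/0.00416667⌋ = 6.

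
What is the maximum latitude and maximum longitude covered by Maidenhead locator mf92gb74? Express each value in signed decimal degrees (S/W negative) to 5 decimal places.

-37.93750, 78.56667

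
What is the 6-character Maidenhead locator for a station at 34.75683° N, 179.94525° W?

AM04as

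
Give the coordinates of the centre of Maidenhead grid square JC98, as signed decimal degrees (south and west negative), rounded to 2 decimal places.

-61.50, 19.00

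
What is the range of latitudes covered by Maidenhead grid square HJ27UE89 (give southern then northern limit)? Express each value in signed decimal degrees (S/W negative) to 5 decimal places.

Field H=7, J=9: +7·20° lon, +9·10° lat → SW at lon -40°, lat 0°.
Square 2, 7: +2·2° lon, +7·1° lat → SW at lon -36°, lat 7°.
Subsquare u=20, e=4: +20·0.0833333° lon, +4·0.0416667° lat → SW at lon -34.3333°, lat 7.16667°.
Extended square 8, 9: +8·0.00833333° lon, +9·0.00416667° lat → SW at lon -34.2667°, lat 7.20417°.
Cell spans 0.00833333° lon × 0.00416667° lat.
south 7.20417, north 7.20833.

7.20417, 7.20833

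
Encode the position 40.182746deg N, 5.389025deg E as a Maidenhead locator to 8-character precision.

JN20qe63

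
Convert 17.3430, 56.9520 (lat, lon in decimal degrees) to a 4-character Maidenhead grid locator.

Offset from 180°W / 90°S: lon 236.95°, lat 107.34°.
Field: lon ⌊236.95/20⌋ = 11 → L; lat ⌊107.34/10⌋ = 10 → K.
Square: lon ⌊16.95/2⌋ = 8; lat ⌊7.34/1⌋ = 7.

LK87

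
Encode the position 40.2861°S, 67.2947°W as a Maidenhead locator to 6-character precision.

Shift to the Maidenhead origin (180°W, 90°S): lon 112.7053, lat 49.7139.
Field (20°×10°, letters A–R): 112.7053/20 → 5 → F, 49.7139/10 → 4 → E; chars FE.
Square (2°×1°, digits 0–9): 12.7053/2 → 6, 9.7139/1 → 9; chars 69.
Subsquare (5′×2.5′, letters a–x): 0.7053/0.0833333 → 8 → i, 0.7139/0.0416667 → 17 → r; chars ir.

FE69ir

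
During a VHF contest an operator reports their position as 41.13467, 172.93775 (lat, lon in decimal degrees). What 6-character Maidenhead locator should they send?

Offset from 180°W / 90°S: lon 352.9377°, lat 131.1347°.
Field: lon ⌊352.9377/20⌋ = 17 → R; lat ⌊131.1347/10⌋ = 13 → N.
Square: lon ⌊12.9377/2⌋ = 6; lat ⌊1.1347/1⌋ = 1.
Subsquare: lon ⌊0.9377/0.0833333⌋ = 11 → l; lat ⌊0.1347/0.0416667⌋ = 3 → d.

RN61ld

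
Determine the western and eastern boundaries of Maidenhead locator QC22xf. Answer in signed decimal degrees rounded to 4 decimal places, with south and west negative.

145.9167, 146.0000

Field Q=16, C=2: +16·20° lon, +2·10° lat → SW at lon 140°, lat -70°.
Square 2, 2: +2·2° lon, +2·1° lat → SW at lon 144°, lat -68°.
Subsquare x=23, f=5: +23·0.0833333° lon, +5·0.0416667° lat → SW at lon 145.917°, lat -67.7917°.
Cell spans 0.0833333° lon × 0.0416667° lat.
west 145.9167, east 146.0000.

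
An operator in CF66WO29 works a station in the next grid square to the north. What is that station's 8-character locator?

Latitude extended square 9; +1 → 10, wraps to 0, carry into subsquare.
Latitude subsquare o = 14; +1 → 15 = p.
The longitude characters are unchanged.

CF66wp20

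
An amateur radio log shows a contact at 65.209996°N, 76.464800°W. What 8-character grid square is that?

FP15sf40

Add 180° to longitude and 90° to latitude: 103.53520, 155.21000.
Field: 103.53520/20 → 5 → F, 155.21000/10 → 15 → P; chars FP.
Square: 3.53520/2 → 1, 5.21000/1 → 5; chars 15.
Subsquare: 1.53520/0.0833333 → 18 → s, 0.21000/0.0416667 → 5 → f; chars sf.
Extended square: 0.03520/0.00833333 → 4, 0.00166/0.00416667 → 0; chars 40.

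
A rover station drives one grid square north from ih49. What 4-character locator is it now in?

II40

Latitude square 9; +1 → 10, wraps to 0, carry into field.
Latitude field H = 7; +1 → 8 = I.
The longitude characters are unchanged.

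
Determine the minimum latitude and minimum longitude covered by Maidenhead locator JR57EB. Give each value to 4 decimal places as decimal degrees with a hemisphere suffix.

Field J=9, R=17: +9·20° lon, +17·10° lat → SW at lon 0°, lat 80°.
Square 5, 7: +5·2° lon, +7·1° lat → SW at lon 10°, lat 87°.
Subsquare e=4, b=1: +4·0.0833333° lon, +1·0.0416667° lat → SW at lon 10.3333°, lat 87.0417°.
latitude 87.0417° N, longitude 10.3333° E.

87.0417° N, 10.3333° E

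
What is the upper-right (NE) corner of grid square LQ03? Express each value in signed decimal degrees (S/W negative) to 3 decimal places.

74.000, 42.000

Field L=11, Q=16: +11·20° lon, +16·10° lat → SW at lon 40°, lat 70°.
Square 0, 3: +0·2° lon, +3·1° lat → SW at lon 40°, lat 73°.
Cell spans 2° lon × 1° lat. NE corner is SW corner plus one full cell.
latitude 74.000, longitude 42.000.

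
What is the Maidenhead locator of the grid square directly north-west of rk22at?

Longitude subsquare a = 0; −1 → -1, wraps to 23 = x, carry into square.
Longitude square 2; −1 → 1.
Latitude subsquare t = 19; +1 → 20 = u.

RK12xu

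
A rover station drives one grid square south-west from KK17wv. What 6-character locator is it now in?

KK17vu

Longitude subsquare w = 22; −1 → 21 = v.
Latitude subsquare v = 21; −1 → 20 = u.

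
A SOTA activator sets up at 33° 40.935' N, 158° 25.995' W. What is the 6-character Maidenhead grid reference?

BM03sq

Shift to the Maidenhead origin (180°W, 90°S): lon 21.5668, lat 123.6823.
Field (20°×10°, letters A–R): 21.5668/20 → 1 → B, 123.6823/10 → 12 → M; chars BM.
Square (2°×1°, digits 0–9): 1.5668/2 → 0, 3.6823/1 → 3; chars 03.
Subsquare (5′×2.5′, letters a–x): 1.5668/0.0833333 → 18 → s, 0.6823/0.0416667 → 16 → q; chars sq.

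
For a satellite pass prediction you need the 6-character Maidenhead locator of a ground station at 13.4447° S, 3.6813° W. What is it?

IH86dn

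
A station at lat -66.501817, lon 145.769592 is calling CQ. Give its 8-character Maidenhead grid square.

Shift to the Maidenhead origin (180°W, 90°S): lon 325.76959, lat 23.49818.
Field: lon ⌊325.76959/20⌋ = 16 → Q; lat ⌊23.49818/10⌋ = 2 → C.
Square: lon ⌊5.76959/2⌋ = 2; lat ⌊3.49818/1⌋ = 3.
Subsquare: lon ⌊1.76959/0.0833333⌋ = 21 → v; lat ⌊0.49818/0.0416667⌋ = 11 → l.
Extended square: lon ⌊0.01959/0.00833333⌋ = 2; lat ⌊0.03985/0.00416667⌋ = 9.

QC23vl29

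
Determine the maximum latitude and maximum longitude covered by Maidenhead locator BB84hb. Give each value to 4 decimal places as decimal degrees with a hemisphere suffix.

Field B=1, B=1: +1·20° lon, +1·10° lat → SW at lon -160°, lat -80°.
Square 8, 4: +8·2° lon, +4·1° lat → SW at lon -144°, lat -76°.
Subsquare h=7, b=1: +7·0.0833333° lon, +1·0.0416667° lat → SW at lon -143.417°, lat -75.9583°.
Cell spans 0.0833333° lon × 0.0416667° lat. NE corner is SW corner plus one full cell.
latitude 75.9167° S, longitude 143.3333° W.

75.9167° S, 143.3333° W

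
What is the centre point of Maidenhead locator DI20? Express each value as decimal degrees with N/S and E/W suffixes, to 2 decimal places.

9.50° S, 115.00° W

Field D=3, I=8: +3·20° lon, +8·10° lat → SW at lon -120°, lat -10°.
Square 2, 0: +2·2° lon, +0·1° lat → SW at lon -116°, lat -10°.
Cell spans 2° lon × 1° lat. Centre is SW corner plus half of each.
latitude 9.50° S, longitude 115.00° W.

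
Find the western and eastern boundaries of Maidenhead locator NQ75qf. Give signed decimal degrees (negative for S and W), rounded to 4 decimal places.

Field N=13, Q=16: +13·20° lon, +16·10° lat → SW at lon 80°, lat 70°.
Square 7, 5: +7·2° lon, +5·1° lat → SW at lon 94°, lat 75°.
Subsquare q=16, f=5: +16·0.0833333° lon, +5·0.0416667° lat → SW at lon 95.3333°, lat 75.2083°.
Cell spans 0.0833333° lon × 0.0416667° lat.
west 95.3333, east 95.4167.

95.3333, 95.4167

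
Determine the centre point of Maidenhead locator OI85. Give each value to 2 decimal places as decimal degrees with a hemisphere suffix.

4.50° S, 117.00° E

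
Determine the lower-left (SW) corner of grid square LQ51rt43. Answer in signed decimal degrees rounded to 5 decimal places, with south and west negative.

71.80417, 51.45000

Field L=11, Q=16: +11·20° lon, +16·10° lat → SW at lon 40°, lat 70°.
Square 5, 1: +5·2° lon, +1·1° lat → SW at lon 50°, lat 71°.
Subsquare r=17, t=19: +17·0.0833333° lon, +19·0.0416667° lat → SW at lon 51.4167°, lat 71.7917°.
Extended square 4, 3: +4·0.00833333° lon, +3·0.00416667° lat → SW at lon 51.45°, lat 71.8042°.
latitude 71.80417, longitude 51.45000.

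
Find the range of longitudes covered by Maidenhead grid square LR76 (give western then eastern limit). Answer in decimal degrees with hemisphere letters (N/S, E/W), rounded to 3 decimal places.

54.000° E, 56.000° E

Field L=11, R=17: +11·20° lon, +17·10° lat → SW at lon 40°, lat 80°.
Square 7, 6: +7·2° lon, +6·1° lat → SW at lon 54°, lat 86°.
Cell spans 2° lon × 1° lat.
west 54.000° E, east 56.000° E.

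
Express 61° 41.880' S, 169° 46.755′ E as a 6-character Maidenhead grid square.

RC48vh

Add 180° to longitude and 90° to latitude: 349.7792, 28.3020.
Field: lon ⌊349.7792/20⌋ = 17 → R; lat ⌊28.3020/10⌋ = 2 → C.
Square: lon ⌊9.7792/2⌋ = 4; lat ⌊8.3020/1⌋ = 8.
Subsquare: lon ⌊1.7792/0.0833333⌋ = 21 → v; lat ⌊0.3020/0.0416667⌋ = 7 → h.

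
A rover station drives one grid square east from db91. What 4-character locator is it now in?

EB01

Longitude square 9; +1 → 10, wraps to 0, carry into field.
Longitude field D = 3; +1 → 4 = E.
The latitude characters are unchanged.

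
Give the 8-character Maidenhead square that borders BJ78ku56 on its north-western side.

Longitude extended square 5; −1 → 4.
Latitude extended square 6; +1 → 7.

BJ78ku47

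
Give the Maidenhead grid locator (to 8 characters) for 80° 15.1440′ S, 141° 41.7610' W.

BA99dr69

Offset from 180°W / 90°S: lon 38.30398°, lat 9.74760°.
Field: 38.30398/20 → 1 → B, 9.74760/10 → 0 → A; chars BA.
Square: 18.30398/2 → 9, 9.74760/1 → 9; chars 99.
Subsquare: 0.30398/0.0833333 → 3 → d, 0.74760/0.0416667 → 17 → r; chars dr.
Extended square: 0.05398/0.00833333 → 6, 0.03927/0.00416667 → 9; chars 69.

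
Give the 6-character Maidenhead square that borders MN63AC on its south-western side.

MN53xb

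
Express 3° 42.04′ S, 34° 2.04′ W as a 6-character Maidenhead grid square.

Offset from 180°W / 90°S: lon 145.9660°, lat 86.2993°.
Field: 145.9660/20 → 7 → H, 86.2993/10 → 8 → I; chars HI.
Square: 5.9660/2 → 2, 6.2993/1 → 6; chars 26.
Subsquare: 1.9660/0.0833333 → 23 → x, 0.2993/0.0416667 → 7 → h; chars xh.

HI26xh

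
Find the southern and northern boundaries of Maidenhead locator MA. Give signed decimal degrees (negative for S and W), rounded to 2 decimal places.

-90.00, -80.00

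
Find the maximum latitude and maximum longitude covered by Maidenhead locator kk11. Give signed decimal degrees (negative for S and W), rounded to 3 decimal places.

Field K=10, K=10: +10·20° lon, +10·10° lat → SW at lon 20°, lat 10°.
Square 1, 1: +1·2° lon, +1·1° lat → SW at lon 22°, lat 11°.
Cell spans 2° lon × 1° lat. NE corner is SW corner plus one full cell.
latitude 12.000, longitude 24.000.

12.000, 24.000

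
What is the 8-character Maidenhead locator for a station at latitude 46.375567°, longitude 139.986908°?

PN96xj80

Add 180° to longitude and 90° to latitude: 319.98691, 136.37557.
Field (20°×10°, letters A–R): lon ⌊319.98691/20⌋ = 15 → P; lat ⌊136.37557/10⌋ = 13 → N.
Square (2°×1°, digits 0–9): lon ⌊19.98691/2⌋ = 9; lat ⌊6.37557/1⌋ = 6.
Subsquare (5′×2.5′, letters a–x): lon ⌊1.98691/0.0833333⌋ = 23 → x; lat ⌊0.37557/0.0416667⌋ = 9 → j.
Extended square (30″×15″, digits 0–9): lon ⌊0.07024/0.00833333⌋ = 8; lat ⌊0.00057/0.00416667⌋ = 0.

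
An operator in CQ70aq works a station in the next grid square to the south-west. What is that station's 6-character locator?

CQ60xp

Longitude subsquare a = 0; −1 → -1, wraps to 23 = x, carry into square.
Longitude square 7; −1 → 6.
Latitude subsquare q = 16; −1 → 15 = p.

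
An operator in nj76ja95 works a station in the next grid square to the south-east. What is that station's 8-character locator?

NJ76ka04

Longitude extended square 9; +1 → 10, wraps to 0, carry into subsquare.
Longitude subsquare j = 9; +1 → 10 = k.
Latitude extended square 5; −1 → 4.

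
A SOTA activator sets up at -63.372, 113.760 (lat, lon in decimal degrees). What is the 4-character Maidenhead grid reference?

OC66

Offset from 180°W / 90°S: lon 293.76°, lat 26.63°.
Field (20°×10°, letters A–R): 293.76/20 → 14 → O, 26.63/10 → 2 → C; chars OC.
Square (2°×1°, digits 0–9): 13.76/2 → 6, 6.63/1 → 6; chars 66.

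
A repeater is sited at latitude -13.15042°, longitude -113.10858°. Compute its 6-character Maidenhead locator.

DH36ku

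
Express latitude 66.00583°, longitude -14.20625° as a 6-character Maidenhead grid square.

IP26va

Offset from 180°W / 90°S: lon 165.7937°, lat 156.0058°.
Field (20°×10°, letters A–R): lon ⌊165.7937/20⌋ = 8 → I; lat ⌊156.0058/10⌋ = 15 → P.
Square (2°×1°, digits 0–9): lon ⌊5.7937/2⌋ = 2; lat ⌊6.0058/1⌋ = 6.
Subsquare (5′×2.5′, letters a–x): lon ⌊1.7937/0.0833333⌋ = 21 → v; lat ⌊0.0058/0.0416667⌋ = 0 → a.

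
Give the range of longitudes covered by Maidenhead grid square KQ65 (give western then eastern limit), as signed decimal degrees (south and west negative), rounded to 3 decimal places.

32.000, 34.000

Field K=10, Q=16: +10·20° lon, +16·10° lat → SW at lon 20°, lat 70°.
Square 6, 5: +6·2° lon, +5·1° lat → SW at lon 32°, lat 75°.
Cell spans 2° lon × 1° lat.
west 32.000, east 34.000.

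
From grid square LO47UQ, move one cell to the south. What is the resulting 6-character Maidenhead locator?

LO47up

Latitude subsquare q = 16; −1 → 15 = p.
The longitude characters are unchanged.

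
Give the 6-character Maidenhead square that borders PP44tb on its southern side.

PP44ta

Latitude subsquare b = 1; −1 → 0 = a.
The longitude characters are unchanged.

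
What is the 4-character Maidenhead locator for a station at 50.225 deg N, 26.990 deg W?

HO60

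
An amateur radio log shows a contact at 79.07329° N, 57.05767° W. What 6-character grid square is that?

GQ19lb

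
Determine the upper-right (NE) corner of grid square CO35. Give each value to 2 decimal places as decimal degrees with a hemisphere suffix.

Field C=2, O=14: +2·20° lon, +14·10° lat → SW at lon -140°, lat 50°.
Square 3, 5: +3·2° lon, +5·1° lat → SW at lon -134°, lat 55°.
Cell spans 2° lon × 1° lat. NE corner is SW corner plus one full cell.
latitude 56.00° N, longitude 132.00° W.

56.00° N, 132.00° W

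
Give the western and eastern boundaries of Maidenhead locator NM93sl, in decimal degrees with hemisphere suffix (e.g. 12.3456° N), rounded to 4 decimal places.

99.5000° E, 99.5833° E

Field N=13, M=12: +13·20° lon, +12·10° lat → SW at lon 80°, lat 30°.
Square 9, 3: +9·2° lon, +3·1° lat → SW at lon 98°, lat 33°.
Subsquare s=18, l=11: +18·0.0833333° lon, +11·0.0416667° lat → SW at lon 99.5°, lat 33.4583°.
Cell spans 0.0833333° lon × 0.0416667° lat.
west 99.5000° E, east 99.5833° E.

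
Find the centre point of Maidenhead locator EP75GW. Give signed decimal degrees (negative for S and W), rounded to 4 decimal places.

65.9375, -85.4583

Field E=4, P=15: +4·20° lon, +15·10° lat → SW at lon -100°, lat 60°.
Square 7, 5: +7·2° lon, +5·1° lat → SW at lon -86°, lat 65°.
Subsquare g=6, w=22: +6·0.0833333° lon, +22·0.0416667° lat → SW at lon -85.5°, lat 65.9167°.
Cell spans 0.0833333° lon × 0.0416667° lat. Centre is SW corner plus half of each.
latitude 65.9375, longitude -85.4583.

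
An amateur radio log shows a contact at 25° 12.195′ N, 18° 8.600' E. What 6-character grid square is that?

JL95be

Add 180° to longitude and 90° to latitude: 198.1433, 115.2032.
Field: 198.1433/20 → 9 → J, 115.2032/10 → 11 → L; chars JL.
Square: 18.1433/2 → 9, 5.2032/1 → 5; chars 95.
Subsquare: 0.1433/0.0833333 → 1 → b, 0.2032/0.0416667 → 4 → e; chars be.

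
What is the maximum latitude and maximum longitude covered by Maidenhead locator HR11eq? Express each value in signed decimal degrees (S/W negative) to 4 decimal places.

81.7083, -37.5833

Field H=7, R=17: +7·20° lon, +17·10° lat → SW at lon -40°, lat 80°.
Square 1, 1: +1·2° lon, +1·1° lat → SW at lon -38°, lat 81°.
Subsquare e=4, q=16: +4·0.0833333° lon, +16·0.0416667° lat → SW at lon -37.6667°, lat 81.6667°.
Cell spans 0.0833333° lon × 0.0416667° lat. NE corner is SW corner plus one full cell.
latitude 81.7083, longitude -37.5833.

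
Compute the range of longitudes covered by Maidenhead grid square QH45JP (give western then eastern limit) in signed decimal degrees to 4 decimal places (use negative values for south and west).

Field Q=16, H=7: +16·20° lon, +7·10° lat → SW at lon 140°, lat -20°.
Square 4, 5: +4·2° lon, +5·1° lat → SW at lon 148°, lat -15°.
Subsquare j=9, p=15: +9·0.0833333° lon, +15·0.0416667° lat → SW at lon 148.75°, lat -14.375°.
Cell spans 0.0833333° lon × 0.0416667° lat.
west 148.7500, east 148.8333.

148.7500, 148.8333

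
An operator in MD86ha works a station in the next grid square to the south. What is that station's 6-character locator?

MD85hx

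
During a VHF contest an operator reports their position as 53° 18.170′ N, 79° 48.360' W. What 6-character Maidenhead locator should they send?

Shift to the Maidenhead origin (180°W, 90°S): lon 100.1940, lat 143.3028.
Field (20°×10°, letters A–R): 100.1940/20 → 5 → F, 143.3028/10 → 14 → O; chars FO.
Square (2°×1°, digits 0–9): 0.1940/2 → 0, 3.3028/1 → 3; chars 03.
Subsquare (5′×2.5′, letters a–x): 0.1940/0.0833333 → 2 → c, 0.3028/0.0416667 → 7 → h; chars ch.

FO03ch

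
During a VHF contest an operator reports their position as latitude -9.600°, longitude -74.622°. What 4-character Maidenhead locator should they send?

Add 180° to longitude and 90° to latitude: 105.38, 80.40.
Field (20°×10°, letters A–R): lon ⌊105.38/20⌋ = 5 → F; lat ⌊80.40/10⌋ = 8 → I.
Square (2°×1°, digits 0–9): lon ⌊5.38/2⌋ = 2; lat ⌊0.40/1⌋ = 0.

FI20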